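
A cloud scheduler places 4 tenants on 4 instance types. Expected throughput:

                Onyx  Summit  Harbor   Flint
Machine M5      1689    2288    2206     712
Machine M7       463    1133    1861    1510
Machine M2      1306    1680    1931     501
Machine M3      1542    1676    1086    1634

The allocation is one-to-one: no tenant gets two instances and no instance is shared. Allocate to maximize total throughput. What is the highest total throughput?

Max total: 7271 ops/s

Optimal: Onyx→Machine M3 (1542 ops/s), Summit→Machine M5 (2288 ops/s), Harbor→Machine M2 (1931 ops/s), Flint→Machine M7 (1510 ops/s) — total 1542+2288+1931+1510 = 7271 ops/s.
Row-greedy (each tenant in turn takes its best remaining instance) gives 6864 ops/s, worse by 407.
Swapping Harbor↔Flint (Harbor→Machine M7 1861 ops/s, Flint→Machine M2 501 ops/s) loses 1079.
Every other assignment is strictly worse.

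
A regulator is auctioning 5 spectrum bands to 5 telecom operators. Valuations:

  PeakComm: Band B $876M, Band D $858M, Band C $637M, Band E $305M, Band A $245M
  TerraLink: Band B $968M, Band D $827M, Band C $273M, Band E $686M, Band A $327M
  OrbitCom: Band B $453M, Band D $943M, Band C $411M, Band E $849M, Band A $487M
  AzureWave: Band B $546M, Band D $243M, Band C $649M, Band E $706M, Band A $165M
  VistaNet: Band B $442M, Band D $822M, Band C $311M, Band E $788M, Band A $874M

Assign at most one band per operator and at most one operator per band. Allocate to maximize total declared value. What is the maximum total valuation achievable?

Optimal: PeakComm→Band D ($858M), TerraLink→Band B ($968M), OrbitCom→Band E ($849M), AzureWave→Band C ($649M), VistaNet→Band A ($874M) — total 858+968+849+649+874 = $4198M.
Max-entry greedy (repeatedly take the single best remaining cell) gives $4128M, worse by 70.
Checked against all permutations: $4198M is optimal.

Maximum total: $4198M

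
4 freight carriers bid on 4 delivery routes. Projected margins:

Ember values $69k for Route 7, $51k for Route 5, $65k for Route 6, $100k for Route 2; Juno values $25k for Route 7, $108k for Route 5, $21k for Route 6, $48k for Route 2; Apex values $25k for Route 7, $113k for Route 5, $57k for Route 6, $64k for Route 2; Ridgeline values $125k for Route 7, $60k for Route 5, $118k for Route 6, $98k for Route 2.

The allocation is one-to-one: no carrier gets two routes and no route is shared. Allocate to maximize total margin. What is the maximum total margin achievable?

Optimal: Ember→Route 2 ($100k), Juno→Route 5 ($108k), Apex→Route 6 ($57k), Ridgeline→Route 7 ($125k) — total 100+108+57+125 = $390k.
Column-greedy (each route in turn goes to its best remaining carrier) gives $351k, worse by 39.
Next-best assignment: Ember→Route 6, Juno→Route 5, Apex→Route 2, Ridgeline→Route 7 = $362k.

Maximum total: $390k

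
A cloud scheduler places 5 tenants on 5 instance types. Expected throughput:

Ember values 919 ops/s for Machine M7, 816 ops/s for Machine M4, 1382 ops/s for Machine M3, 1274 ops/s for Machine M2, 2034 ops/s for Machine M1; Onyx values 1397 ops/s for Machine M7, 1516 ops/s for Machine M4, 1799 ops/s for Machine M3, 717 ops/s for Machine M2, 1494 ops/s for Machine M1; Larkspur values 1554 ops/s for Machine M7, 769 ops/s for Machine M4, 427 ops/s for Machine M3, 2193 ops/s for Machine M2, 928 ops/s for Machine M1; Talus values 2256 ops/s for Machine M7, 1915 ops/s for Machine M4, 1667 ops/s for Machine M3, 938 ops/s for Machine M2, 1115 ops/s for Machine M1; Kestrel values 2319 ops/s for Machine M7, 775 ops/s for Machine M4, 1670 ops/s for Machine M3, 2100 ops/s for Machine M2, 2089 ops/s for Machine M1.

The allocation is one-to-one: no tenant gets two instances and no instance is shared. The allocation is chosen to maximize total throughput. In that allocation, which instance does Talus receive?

Optimal: Ember→Machine M1 (2034 ops/s), Onyx→Machine M3 (1799 ops/s), Larkspur→Machine M2 (2193 ops/s), Talus→Machine M4 (1915 ops/s), Kestrel→Machine M7 (2319 ops/s) — total 2034+1799+2193+1915+2319 = 10260 ops/s.
Row-greedy (each tenant in turn takes its best remaining instance) gives 9057 ops/s, worse by 1203.
Next-best assignment: Ember→Machine M1, Onyx→Machine M4, Larkspur→Machine M2, Talus→Machine M3, Kestrel→Machine M7 = 9729 ops/s.
Swapping Onyx↔Talus (Onyx→Machine M4 1516 ops/s, Talus→Machine M3 1667 ops/s) loses 531.
Talus's own top instance is Machine M7 (2256 ops/s), but forcing Talus→Machine M7 and reassigning the rest optimally gives only 9669 ops/s — worse by 591.

Talus receives Machine M4.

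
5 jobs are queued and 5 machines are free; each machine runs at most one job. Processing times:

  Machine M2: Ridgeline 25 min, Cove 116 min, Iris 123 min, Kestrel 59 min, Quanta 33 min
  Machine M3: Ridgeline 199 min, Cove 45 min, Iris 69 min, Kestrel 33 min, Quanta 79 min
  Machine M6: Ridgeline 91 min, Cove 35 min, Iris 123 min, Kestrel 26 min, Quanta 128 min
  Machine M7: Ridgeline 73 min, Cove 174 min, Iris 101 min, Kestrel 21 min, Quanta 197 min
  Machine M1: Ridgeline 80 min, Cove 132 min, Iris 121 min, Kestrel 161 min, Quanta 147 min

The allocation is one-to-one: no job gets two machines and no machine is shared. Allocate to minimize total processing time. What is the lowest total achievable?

This is a one-to-one assignment (minimum-cost bipartite matching).
Optimal: Ridgeline→Machine M1 (80 min), Cove→Machine M6 (35 min), Iris→Machine M3 (69 min), Kestrel→Machine M7 (21 min), Quanta→Machine M2 (33 min) — total 80+35+69+21+33 = 238 min.
Row-greedy (each job in turn takes its cheapest remaining machine) gives 297 min, worse by 59.

Min total: 238 min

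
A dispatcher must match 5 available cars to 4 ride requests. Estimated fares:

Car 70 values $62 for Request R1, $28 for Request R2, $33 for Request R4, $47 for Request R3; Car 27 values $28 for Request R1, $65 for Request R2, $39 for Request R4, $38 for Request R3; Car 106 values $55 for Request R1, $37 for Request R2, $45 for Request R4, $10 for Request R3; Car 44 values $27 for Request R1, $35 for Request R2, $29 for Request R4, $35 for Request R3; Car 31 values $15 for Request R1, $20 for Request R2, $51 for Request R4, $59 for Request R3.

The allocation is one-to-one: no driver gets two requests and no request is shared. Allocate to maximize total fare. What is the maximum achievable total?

Maximum total: $231

This is a one-to-one assignment (maximum-weight bipartite matching).
Optimal: Car 70→Request R1 ($62), Car 27→Request R2 ($65), Car 106→Request R4 ($45), Car 31→Request R3 ($59) — total 62+65+45+59 = $231.
Column-greedy (each request in turn goes to its best remaining driver) gives $213, worse by 18.
Every other assignment is strictly worse.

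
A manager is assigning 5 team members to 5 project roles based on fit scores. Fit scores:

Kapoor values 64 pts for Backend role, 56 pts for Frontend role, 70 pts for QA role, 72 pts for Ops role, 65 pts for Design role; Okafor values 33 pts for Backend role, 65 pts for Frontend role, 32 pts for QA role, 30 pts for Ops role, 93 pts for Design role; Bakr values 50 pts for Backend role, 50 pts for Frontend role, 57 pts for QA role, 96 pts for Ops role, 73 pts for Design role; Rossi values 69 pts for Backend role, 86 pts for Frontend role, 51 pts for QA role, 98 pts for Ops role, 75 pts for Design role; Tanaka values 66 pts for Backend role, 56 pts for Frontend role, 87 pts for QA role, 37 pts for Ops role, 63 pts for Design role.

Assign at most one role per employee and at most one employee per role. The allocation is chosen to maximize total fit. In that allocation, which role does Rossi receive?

Treat this as an assignment problem: match each employee to one role.
Optimal: Kapoor→Backend role (64 pts), Okafor→Design role (93 pts), Bakr→Ops role (96 pts), Rossi→Frontend role (86 pts), Tanaka→QA role (87 pts) — total 64+93+96+86+87 = 426 pts.
Max-entry greedy (repeatedly take the single best remaining cell) gives 392 pts, worse by 34.
Rossi's own top role is Ops role (98 pts), but forcing Rossi→Ops role and reassigning the rest optimally gives only 392 pts — worse by 34.

Rossi receives Frontend role.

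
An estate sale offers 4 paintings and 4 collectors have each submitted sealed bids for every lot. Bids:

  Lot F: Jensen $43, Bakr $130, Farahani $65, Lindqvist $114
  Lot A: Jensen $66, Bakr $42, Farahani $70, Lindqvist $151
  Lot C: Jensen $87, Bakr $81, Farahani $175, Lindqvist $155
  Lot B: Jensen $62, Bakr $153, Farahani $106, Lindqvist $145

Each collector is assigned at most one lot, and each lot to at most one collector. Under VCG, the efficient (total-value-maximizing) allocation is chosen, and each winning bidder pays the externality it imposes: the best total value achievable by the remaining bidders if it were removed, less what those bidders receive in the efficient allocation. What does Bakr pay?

Efficient allocation: Jensen→Lot F ($43), Bakr→Lot B ($153), Farahani→Lot C ($175), Lindqvist→Lot A ($151); total welfare W = $522.
Bakr receives Lot B at value $153, so the others get W − 153 = $369.
Without Bakr: best allocation of the remaining 3 bidders over all 4 lots is Jensen→Lot B ($62), Farahani→Lot C ($175), Lindqvist→Lot A ($151), total $388.
VCG payment = (others' best without Bakr) − (others' welfare with Bakr) = 388 − 369 = $19.

Bakr pays $19.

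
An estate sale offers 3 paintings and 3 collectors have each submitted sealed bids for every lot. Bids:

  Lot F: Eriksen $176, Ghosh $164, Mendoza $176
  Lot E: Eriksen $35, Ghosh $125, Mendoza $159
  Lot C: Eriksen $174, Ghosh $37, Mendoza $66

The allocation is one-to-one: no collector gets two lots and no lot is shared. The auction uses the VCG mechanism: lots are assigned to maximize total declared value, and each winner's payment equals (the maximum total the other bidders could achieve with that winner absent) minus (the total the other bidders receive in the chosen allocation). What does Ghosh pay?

Efficient allocation: Eriksen→Lot C ($174), Ghosh→Lot F ($164), Mendoza→Lot E ($159); total welfare W = $497.
Ghosh receives Lot F at value $164, so the others get W − 164 = $333.
Without Ghosh: best allocation of the remaining 2 bidders over all 3 lots is Eriksen→Lot C ($174), Mendoza→Lot F ($176), total $350.
VCG payment = (others' best without Ghosh) − (others' welfare with Ghosh) = 350 − 333 = $17.

Ghosh pays $17.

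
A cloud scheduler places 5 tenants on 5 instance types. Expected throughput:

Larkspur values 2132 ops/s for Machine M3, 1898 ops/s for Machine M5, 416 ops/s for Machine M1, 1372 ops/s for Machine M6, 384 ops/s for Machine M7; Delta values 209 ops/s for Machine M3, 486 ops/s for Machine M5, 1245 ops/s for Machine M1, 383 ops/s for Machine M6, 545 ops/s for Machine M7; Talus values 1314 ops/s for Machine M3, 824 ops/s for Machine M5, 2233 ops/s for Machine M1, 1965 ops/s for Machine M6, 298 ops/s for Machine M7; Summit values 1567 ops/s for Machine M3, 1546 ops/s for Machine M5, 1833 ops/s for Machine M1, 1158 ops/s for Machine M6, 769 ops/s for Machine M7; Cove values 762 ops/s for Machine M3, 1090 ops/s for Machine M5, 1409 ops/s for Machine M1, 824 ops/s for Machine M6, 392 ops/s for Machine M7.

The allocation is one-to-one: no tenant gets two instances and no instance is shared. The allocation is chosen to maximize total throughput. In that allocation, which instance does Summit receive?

Optimal: Larkspur→Machine M3 (2132 ops/s), Delta→Machine M7 (545 ops/s), Talus→Machine M6 (1965 ops/s), Summit→Machine M5 (1546 ops/s), Cove→Machine M1 (1409 ops/s) — total 2132+545+1965+1546+1409 = 7597 ops/s.
Max-entry greedy (repeatedly take the single best remaining cell) gives 7280 ops/s, worse by 317.
Summit's own top instance is Machine M1 (1833 ops/s), but forcing Summit→Machine M1 and reassigning the rest optimally gives only 7565 ops/s — worse by 32.

Summit receives Machine M5.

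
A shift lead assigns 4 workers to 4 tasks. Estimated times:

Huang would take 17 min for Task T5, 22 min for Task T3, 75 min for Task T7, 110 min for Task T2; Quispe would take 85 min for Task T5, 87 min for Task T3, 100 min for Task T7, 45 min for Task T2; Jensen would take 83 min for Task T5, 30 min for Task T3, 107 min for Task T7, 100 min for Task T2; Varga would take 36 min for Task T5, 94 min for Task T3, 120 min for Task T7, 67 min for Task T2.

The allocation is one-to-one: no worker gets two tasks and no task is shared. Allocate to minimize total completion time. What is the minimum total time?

Minimum total: 186 min

Optimal: Huang→Task T7 (75 min), Quispe→Task T2 (45 min), Jensen→Task T3 (30 min), Varga→Task T5 (36 min) — total 75+45+30+36 = 186 min.
Column-greedy (each task in turn goes to its cheapest remaining worker) gives 214 min, worse by 28.
Checked against all permutations: 186 min is optimal.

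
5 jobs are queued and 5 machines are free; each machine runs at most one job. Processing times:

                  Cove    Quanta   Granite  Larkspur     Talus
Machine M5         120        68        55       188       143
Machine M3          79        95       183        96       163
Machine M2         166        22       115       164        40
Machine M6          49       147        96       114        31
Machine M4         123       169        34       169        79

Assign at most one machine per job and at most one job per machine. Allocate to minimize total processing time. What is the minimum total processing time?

Optimal: Cove→Machine M6 (49 min), Quanta→Machine M5 (68 min), Granite→Machine M4 (34 min), Larkspur→Machine M3 (96 min), Talus→Machine M2 (40 min) — total 49+68+34+96+40 = 287 min.
Min-entry greedy (repeatedly take the single cheapest remaining cell) gives 354 min, worse by 67.
Next-best assignment: Cove→Machine M6, Quanta→Machine M2, Granite→Machine M5, Larkspur→Machine M3, Talus→Machine M4 = 301 min.
Checked against all permutations: 287 min is optimal.

Minimum total: 287 min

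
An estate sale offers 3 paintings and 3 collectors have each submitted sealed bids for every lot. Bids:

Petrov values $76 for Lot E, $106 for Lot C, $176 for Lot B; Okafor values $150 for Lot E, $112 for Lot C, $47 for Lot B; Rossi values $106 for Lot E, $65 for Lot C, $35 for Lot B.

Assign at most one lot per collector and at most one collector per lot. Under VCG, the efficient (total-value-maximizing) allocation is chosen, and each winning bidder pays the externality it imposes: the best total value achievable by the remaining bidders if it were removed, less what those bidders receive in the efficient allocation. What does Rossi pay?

Rossi pays $38.

Efficient allocation: Petrov→Lot B ($176), Okafor→Lot C ($112), Rossi→Lot E ($106); total welfare W = $394.
Rossi receives Lot E at value $106, so the others get W − 106 = $288.
Without Rossi: best allocation of the remaining 2 bidders over all 3 lots is Petrov→Lot B ($176), Okafor→Lot E ($150), total $326.
VCG payment = (others' best without Rossi) − (others' welfare with Rossi) = 326 − 288 = $38.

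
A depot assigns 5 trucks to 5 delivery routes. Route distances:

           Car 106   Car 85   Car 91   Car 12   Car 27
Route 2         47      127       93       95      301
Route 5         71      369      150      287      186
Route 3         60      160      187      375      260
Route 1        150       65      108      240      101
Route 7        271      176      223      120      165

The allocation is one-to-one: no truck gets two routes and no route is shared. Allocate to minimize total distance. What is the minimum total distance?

This is a one-to-one assignment (minimum-cost bipartite matching).
Optimal: Car 106→Route 3 (60 km), Car 85→Route 1 (65 km), Car 91→Route 2 (93 km), Car 12→Route 7 (120 km), Car 27→Route 5 (186 km) — total 60+65+93+120+186 = 524 km.
Min-entry greedy (repeatedly take the single cheapest remaining cell) gives 642 km, worse by 118.
Swapping Car 12↔Car 85 (Car 12→Route 1 240 km, Car 85→Route 7 176 km) adds 231.
No other one-to-one assignment undercuts 524 km.

Min total: 524 km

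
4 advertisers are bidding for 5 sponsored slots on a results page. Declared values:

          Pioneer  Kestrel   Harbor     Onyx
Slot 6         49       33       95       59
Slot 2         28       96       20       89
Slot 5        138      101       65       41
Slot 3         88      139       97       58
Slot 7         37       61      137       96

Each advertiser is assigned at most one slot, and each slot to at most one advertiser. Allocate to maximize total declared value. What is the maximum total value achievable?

Maximum total: $503

Optimal: Pioneer→Slot 5 ($138), Kestrel→Slot 3 ($139), Harbor→Slot 7 ($137), Onyx→Slot 2 ($89) — total 138+139+137+89 = $503.
Column-greedy (each slot in turn goes to its best remaining advertiser) gives $387, worse by 116.
Checked against all permutations: $503 is optimal.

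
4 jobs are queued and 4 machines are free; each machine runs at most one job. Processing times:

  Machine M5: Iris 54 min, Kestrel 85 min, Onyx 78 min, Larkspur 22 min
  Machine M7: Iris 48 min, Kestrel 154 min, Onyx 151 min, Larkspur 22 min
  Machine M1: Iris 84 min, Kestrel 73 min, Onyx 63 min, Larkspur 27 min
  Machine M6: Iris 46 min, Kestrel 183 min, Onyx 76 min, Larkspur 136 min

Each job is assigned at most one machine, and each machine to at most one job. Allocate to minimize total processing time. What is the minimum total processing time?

Optimal: Iris→Machine M6 (46 min), Kestrel→Machine M5 (85 min), Onyx→Machine M1 (63 min), Larkspur→Machine M7 (22 min) — total 46+85+63+22 = 216 min.
Column-greedy (each machine in turn goes to its cheapest remaining job) gives 316 min, worse by 100.
Next-best assignment: Iris→Machine M7, Kestrel→Machine M1, Onyx→Machine M6, Larkspur→Machine M5 = 219 min.

Minimum total: 216 min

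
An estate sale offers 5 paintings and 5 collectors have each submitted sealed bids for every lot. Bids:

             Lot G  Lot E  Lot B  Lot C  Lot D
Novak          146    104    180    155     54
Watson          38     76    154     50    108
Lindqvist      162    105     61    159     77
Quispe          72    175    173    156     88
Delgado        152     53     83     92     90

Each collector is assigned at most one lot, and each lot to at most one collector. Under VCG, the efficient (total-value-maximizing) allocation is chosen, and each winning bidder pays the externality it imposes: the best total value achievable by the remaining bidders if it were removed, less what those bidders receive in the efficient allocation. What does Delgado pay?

Delgado pays $24.

Efficient allocation: Novak→Lot B ($180), Watson→Lot D ($108), Lindqvist→Lot C ($159), Quispe→Lot E ($175), Delgado→Lot G ($152); total welfare W = $774.
Delgado receives Lot G at value $152, so the others get W − 152 = $622.
Without Delgado: best allocation of the remaining 4 bidders over all 5 lots is Novak→Lot C ($155), Watson→Lot B ($154), Lindqvist→Lot G ($162), Quispe→Lot E ($175), total $646.
VCG payment = (others' best without Delgado) − (others' welfare with Delgado) = 646 − 622 = $24.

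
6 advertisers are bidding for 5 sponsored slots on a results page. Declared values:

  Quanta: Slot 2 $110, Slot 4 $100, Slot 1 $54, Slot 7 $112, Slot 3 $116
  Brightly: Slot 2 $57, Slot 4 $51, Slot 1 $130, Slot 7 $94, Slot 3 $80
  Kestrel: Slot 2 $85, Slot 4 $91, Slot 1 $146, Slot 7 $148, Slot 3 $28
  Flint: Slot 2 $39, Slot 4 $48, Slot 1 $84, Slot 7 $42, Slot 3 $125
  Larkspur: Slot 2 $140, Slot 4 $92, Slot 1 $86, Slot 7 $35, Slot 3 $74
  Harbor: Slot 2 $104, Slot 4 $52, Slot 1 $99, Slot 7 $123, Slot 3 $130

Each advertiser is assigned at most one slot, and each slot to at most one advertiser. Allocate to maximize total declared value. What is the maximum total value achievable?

Maximum total: $648

This is the linear assignment problem.
Optimal: Larkspur→Slot 2 ($140), Quanta→Slot 4 ($100), Brightly→Slot 1 ($130), Kestrel→Slot 7 ($148), Harbor→Slot 3 ($130) — total 140+100+130+148+130 = $648.
Row-greedy (each advertiser in turn takes its best remaining slot) gives $582, worse by 66.
Next-best assignment: Larkspur→Slot 2, Quanta→Slot 4, Brightly→Slot 1, Kestrel→Slot 7, Flint→Slot 3 = $643.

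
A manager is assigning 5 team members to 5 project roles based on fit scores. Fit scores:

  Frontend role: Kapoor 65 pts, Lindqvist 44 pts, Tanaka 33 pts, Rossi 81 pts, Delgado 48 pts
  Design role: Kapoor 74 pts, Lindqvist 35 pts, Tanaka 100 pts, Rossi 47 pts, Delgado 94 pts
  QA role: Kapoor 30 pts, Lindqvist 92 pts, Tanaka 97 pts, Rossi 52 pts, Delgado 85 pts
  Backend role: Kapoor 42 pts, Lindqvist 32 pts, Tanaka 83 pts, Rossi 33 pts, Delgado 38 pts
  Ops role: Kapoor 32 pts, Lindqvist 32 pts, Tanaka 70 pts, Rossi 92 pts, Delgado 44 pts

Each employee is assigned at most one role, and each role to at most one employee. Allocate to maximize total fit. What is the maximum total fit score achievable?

Max total: 426 pts

Optimal: Kapoor→Frontend role (65 pts), Lindqvist→QA role (92 pts), Tanaka→Backend role (83 pts), Rossi→Ops role (92 pts), Delgado→Design role (94 pts) — total 65+92+83+92+94 = 426 pts.
Next-best assignment: Kapoor→Design role, Lindqvist→QA role, Tanaka→Backend role, Rossi→Ops role, Delgado→Frontend role = 389 pts.
Swapping Kapoor↔Delgado (Kapoor→Design role 74 pts, Delgado→Frontend role 48 pts) loses 37.
Every other assignment is strictly worse.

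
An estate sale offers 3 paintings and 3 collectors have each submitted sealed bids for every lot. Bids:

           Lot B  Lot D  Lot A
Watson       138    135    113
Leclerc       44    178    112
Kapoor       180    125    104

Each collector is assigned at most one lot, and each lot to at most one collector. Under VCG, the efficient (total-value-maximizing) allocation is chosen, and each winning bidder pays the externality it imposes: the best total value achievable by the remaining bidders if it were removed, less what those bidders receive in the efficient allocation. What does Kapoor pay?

Efficient allocation: Watson→Lot A ($113), Leclerc→Lot D ($178), Kapoor→Lot B ($180); total welfare W = $471.
Kapoor receives Lot B at value $180, so the others get W − 180 = $291.
Without Kapoor: best allocation of the remaining 2 bidders over all 3 lots is Watson→Lot B ($138), Leclerc→Lot D ($178), total $316.
VCG payment = (others' best without Kapoor) − (others' welfare with Kapoor) = 316 − 291 = $25.

Kapoor pays $25.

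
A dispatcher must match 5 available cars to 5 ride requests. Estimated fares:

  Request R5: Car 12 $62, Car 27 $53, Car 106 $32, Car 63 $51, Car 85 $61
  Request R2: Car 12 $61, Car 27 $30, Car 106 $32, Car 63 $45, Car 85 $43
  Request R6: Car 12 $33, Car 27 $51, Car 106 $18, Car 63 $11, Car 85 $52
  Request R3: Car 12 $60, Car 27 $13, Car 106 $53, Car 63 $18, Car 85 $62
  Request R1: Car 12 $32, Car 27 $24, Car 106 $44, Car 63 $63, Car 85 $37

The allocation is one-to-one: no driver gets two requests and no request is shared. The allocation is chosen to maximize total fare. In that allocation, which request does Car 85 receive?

Car 85 receives Request R5.

Optimal: Car 12→Request R2 ($61), Car 27→Request R6 ($51), Car 106→Request R3 ($53), Car 63→Request R1 ($63), Car 85→Request R5 ($61) — total 61+51+53+63+61 = $289.
Max-entry greedy (repeatedly take the single best remaining cell) gives $270, worse by 19.
Next-best assignment: Car 12→Request R2, Car 27→Request R5, Car 106→Request R3, Car 63→Request R1, Car 85→Request R6 = $282.
Car 85's own top request is Request R3 ($62), but forcing Car 85→Request R3 and reassigning the rest optimally gives only $270 — worse by 19.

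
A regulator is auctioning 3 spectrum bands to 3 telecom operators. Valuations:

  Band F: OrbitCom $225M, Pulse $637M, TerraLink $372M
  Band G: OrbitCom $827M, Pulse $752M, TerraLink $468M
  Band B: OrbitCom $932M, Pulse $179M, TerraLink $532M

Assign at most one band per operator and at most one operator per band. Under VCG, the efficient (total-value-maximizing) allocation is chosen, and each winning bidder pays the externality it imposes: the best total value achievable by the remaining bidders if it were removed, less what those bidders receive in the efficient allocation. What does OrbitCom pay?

OrbitCom pays $160M.

Efficient allocation: OrbitCom→Band B ($932M), Pulse→Band G ($752M), TerraLink→Band F ($372M); total welfare W = $2056M.
OrbitCom receives Band B at value $932M, so the others get W − 932 = $1124M.
Without OrbitCom: best allocation of the remaining 2 bidders over all 3 bands is Pulse→Band G ($752M), TerraLink→Band B ($532M), total $1284M.
VCG payment = (others' best without OrbitCom) − (others' welfare with OrbitCom) = 1284 − 1124 = $160M.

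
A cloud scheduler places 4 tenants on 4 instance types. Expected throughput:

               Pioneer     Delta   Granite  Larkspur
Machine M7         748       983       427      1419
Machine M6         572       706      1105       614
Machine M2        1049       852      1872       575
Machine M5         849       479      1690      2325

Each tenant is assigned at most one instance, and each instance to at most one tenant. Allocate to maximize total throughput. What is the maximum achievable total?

This is a one-to-one assignment (maximum-weight bipartite matching).
Optimal: Pioneer→Machine M6 (572 ops/s), Delta→Machine M7 (983 ops/s), Granite→Machine M2 (1872 ops/s), Larkspur→Machine M5 (2325 ops/s) — total 572+983+1872+2325 = 5752 ops/s.
Row-greedy (each tenant in turn takes its best remaining instance) gives 4336 ops/s, worse by 1416.
Checked against all permutations: 5752 ops/s is optimal.

Max total: 5752 ops/s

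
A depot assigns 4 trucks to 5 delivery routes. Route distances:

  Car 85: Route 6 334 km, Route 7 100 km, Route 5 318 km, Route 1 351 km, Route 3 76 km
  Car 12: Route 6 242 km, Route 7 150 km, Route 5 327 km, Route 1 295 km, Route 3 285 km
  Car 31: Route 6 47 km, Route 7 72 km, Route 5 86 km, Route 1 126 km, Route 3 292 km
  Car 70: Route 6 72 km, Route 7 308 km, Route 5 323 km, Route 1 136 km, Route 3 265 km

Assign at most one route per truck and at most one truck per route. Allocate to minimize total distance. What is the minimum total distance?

Minimum total: 384 km

Optimal: Car 85→Route 3 (76 km), Car 12→Route 7 (150 km), Car 31→Route 5 (86 km), Car 70→Route 6 (72 km) — total 76+150+86+72 = 384 km.
Min-entry greedy (repeatedly take the single cheapest remaining cell) gives 409 km, worse by 25.
Next-best assignment: Car 85→Route 3, Car 12→Route 7, Car 31→Route 6, Car 70→Route 1 = 409 km.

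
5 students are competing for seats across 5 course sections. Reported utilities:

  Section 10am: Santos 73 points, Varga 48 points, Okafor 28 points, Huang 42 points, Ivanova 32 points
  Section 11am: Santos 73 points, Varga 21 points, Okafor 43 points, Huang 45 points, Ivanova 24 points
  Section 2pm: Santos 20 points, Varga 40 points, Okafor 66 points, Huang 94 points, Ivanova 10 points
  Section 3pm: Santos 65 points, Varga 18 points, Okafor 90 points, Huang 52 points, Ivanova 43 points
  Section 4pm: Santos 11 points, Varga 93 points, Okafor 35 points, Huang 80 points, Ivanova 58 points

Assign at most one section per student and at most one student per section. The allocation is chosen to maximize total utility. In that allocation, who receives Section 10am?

This is a one-to-one assignment (maximum-weight bipartite matching).
Optimal: Santos→Section 11am (73 points), Varga→Section 4pm (93 points), Okafor→Section 3pm (90 points), Huang→Section 2pm (94 points), Ivanova→Section 10am (32 points) — total 73+93+90+94+32 = 382 points.
Column-greedy (each section in turn goes to its best remaining student) gives 320 points, worse by 62.
Ivanova's own top section is Section 4pm (58 points), but forcing Ivanova→Section 4pm and reassigning the rest optimally gives only 363 points — worse by 19.

Ivanova receives Section 10am.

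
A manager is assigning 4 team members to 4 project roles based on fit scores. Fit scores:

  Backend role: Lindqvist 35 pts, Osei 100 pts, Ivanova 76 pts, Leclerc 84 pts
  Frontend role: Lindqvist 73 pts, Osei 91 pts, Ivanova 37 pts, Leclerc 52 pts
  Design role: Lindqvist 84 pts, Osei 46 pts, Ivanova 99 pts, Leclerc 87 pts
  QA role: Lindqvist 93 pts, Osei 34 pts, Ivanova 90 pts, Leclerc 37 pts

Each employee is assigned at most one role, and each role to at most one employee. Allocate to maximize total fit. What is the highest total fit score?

Max total: 367 pts

Optimal: Lindqvist→QA role (93 pts), Osei→Frontend role (91 pts), Ivanova→Design role (99 pts), Leclerc→Backend role (84 pts) — total 93+91+99+84 = 367 pts.
Max-entry greedy (repeatedly take the single best remaining cell) gives 344 pts, worse by 23.
Swapping Osei↔Leclerc (Osei→Backend role 100 pts, Leclerc→Frontend role 52 pts) loses 23.
No other one-to-one assignment exceeds 367 pts.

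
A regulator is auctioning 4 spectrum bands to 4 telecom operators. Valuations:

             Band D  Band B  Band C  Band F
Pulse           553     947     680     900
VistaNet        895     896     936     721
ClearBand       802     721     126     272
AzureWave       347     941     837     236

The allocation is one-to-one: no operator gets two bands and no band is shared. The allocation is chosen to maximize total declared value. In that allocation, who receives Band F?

Pulse receives Band F.

Optimal: Pulse→Band F ($900M), VistaNet→Band C ($936M), ClearBand→Band D ($802M), AzureWave→Band B ($941M) — total 900+936+802+941 = $3579M.
Column-greedy (each band in turn goes to its best remaining operator) gives $2951M, worse by 628.
Next-best assignment: Pulse→Band F, VistaNet→Band B, ClearBand→Band D, AzureWave→Band C = $3435M.
Swapping ClearBand↔VistaNet (ClearBand→Band C $126M, VistaNet→Band D $895M) loses 717.
Checked against all permutations: $3579M is optimal.
Pulse's own top band is Band B ($947M), but forcing Pulse→Band B and reassigning the rest optimally gives only $3307M — worse by 272.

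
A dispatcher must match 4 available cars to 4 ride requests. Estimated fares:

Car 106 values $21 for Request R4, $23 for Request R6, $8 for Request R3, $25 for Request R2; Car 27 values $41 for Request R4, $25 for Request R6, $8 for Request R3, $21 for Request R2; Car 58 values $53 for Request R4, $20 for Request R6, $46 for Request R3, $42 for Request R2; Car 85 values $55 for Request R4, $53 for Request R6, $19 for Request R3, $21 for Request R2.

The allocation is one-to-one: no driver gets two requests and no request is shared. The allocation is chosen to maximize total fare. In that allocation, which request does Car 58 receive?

Car 58 receives Request R3.

Optimal: Car 106→Request R2 ($25), Car 27→Request R4 ($41), Car 58→Request R3 ($46), Car 85→Request R6 ($53) — total 25+41+46+53 = $165.
Column-greedy (each request in turn goes to its best remaining driver) gives $151, worse by 14.
Car 58's own top request is Request R4 ($53), but forcing Car 58→Request R4 and reassigning the rest optimally gives only $139 — worse by 26.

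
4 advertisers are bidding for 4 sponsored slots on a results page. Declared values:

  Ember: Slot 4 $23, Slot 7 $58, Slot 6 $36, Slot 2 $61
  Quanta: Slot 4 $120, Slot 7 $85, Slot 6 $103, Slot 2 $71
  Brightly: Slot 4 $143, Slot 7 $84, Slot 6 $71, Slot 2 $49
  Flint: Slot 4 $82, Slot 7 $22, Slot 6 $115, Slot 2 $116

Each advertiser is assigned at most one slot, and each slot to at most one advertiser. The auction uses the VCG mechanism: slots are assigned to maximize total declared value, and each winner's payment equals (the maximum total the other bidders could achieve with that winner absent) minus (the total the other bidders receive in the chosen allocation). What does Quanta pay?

Efficient allocation: Ember→Slot 7 ($58), Quanta→Slot 6 ($103), Brightly→Slot 4 ($143), Flint→Slot 2 ($116); total welfare W = $420.
Quanta receives Slot 6 at value $103, so the others get W − 103 = $317.
Without Quanta: best allocation of the remaining 3 bidders over all 4 slots is Ember→Slot 2 ($61), Brightly→Slot 4 ($143), Flint→Slot 6 ($115), total $319.
VCG payment = (others' best without Quanta) − (others' welfare with Quanta) = 319 − 317 = $2.

Quanta pays $2.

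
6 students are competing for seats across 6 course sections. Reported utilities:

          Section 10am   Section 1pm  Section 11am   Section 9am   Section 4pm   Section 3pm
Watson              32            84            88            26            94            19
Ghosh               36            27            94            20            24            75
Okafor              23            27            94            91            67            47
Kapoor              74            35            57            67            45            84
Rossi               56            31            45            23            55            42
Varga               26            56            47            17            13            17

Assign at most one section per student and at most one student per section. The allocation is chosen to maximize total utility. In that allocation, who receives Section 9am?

Okafor receives Section 9am.

This is the linear assignment problem.
Optimal: Watson→Section 4pm (94 points), Ghosh→Section 11am (94 points), Okafor→Section 9am (91 points), Kapoor→Section 3pm (84 points), Rossi→Section 10am (56 points), Varga→Section 1pm (56 points) — total 94+94+91+84+56+56 = 475 points.
Column-greedy (each section in turn goes to its best remaining student) gives 415 points, worse by 60.
Next-best assignment: Watson→Section 4pm, Ghosh→Section 11am, Okafor→Section 9am, Kapoor→Section 10am, Rossi→Section 3pm, Varga→Section 1pm = 451 points.
Swapping Okafor↔Varga (Okafor→Section 1pm 27 points, Varga→Section 9am 17 points) loses 103.
Okafor's own top section is Section 11am (94 points), but forcing Okafor→Section 11am and reassigning the rest optimally gives only 442 points — worse by 33.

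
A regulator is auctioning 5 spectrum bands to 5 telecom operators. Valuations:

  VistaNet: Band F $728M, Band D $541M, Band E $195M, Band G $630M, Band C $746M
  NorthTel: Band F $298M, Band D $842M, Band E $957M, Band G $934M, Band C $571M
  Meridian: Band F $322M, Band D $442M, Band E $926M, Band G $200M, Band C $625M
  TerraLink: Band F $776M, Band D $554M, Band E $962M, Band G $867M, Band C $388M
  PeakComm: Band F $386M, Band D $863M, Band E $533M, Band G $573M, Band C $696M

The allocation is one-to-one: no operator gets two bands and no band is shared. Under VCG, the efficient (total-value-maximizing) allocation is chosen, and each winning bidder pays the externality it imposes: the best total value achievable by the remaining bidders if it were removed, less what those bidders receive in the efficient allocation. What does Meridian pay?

Meridian pays $186M.

Efficient allocation: VistaNet→Band C ($746M), NorthTel→Band G ($934M), Meridian→Band E ($926M), TerraLink→Band F ($776M), PeakComm→Band D ($863M); total welfare W = $4245M.
Meridian receives Band E at value $926M, so the others get W − 926 = $3319M.
Without Meridian: best allocation of the remaining 4 bidders over all 5 bands is VistaNet→Band C ($746M), NorthTel→Band G ($934M), TerraLink→Band E ($962M), PeakComm→Band D ($863M), total $3505M.
VCG payment = (others' best without Meridian) − (others' welfare with Meridian) = 3505 − 3319 = $186M.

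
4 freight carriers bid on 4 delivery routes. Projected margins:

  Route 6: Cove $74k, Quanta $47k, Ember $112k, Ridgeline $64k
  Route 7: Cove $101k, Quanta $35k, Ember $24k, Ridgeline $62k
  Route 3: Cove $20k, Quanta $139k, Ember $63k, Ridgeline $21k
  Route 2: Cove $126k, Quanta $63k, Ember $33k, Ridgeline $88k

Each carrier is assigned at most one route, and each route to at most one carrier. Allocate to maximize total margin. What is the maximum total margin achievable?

Optimal: Cove→Route 7 ($101k), Quanta→Route 3 ($139k), Ember→Route 6 ($112k), Ridgeline→Route 2 ($88k) — total 101+139+112+88 = $440k.
Row-greedy (each carrier in turn takes its best remaining route) gives $439k, worse by 1.

Max total: $440k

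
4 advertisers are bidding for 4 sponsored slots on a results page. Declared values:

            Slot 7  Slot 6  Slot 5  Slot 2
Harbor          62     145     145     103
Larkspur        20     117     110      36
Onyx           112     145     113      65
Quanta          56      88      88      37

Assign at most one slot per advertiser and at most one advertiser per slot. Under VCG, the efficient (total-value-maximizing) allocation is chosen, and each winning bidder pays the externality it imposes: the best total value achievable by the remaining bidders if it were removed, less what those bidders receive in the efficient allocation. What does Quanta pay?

Quanta pays $42.

Efficient allocation: Harbor→Slot 2 ($103), Larkspur→Slot 6 ($117), Onyx→Slot 7 ($112), Quanta→Slot 5 ($88); total welfare W = $420.
Quanta receives Slot 5 at value $88, so the others get W − 88 = $332.
Without Quanta: best allocation of the remaining 3 bidders over all 4 slots is Harbor→Slot 5 ($145), Larkspur→Slot 6 ($117), Onyx→Slot 7 ($112), total $374.
VCG payment = (others' best without Quanta) − (others' welfare with Quanta) = 374 − 332 = $42.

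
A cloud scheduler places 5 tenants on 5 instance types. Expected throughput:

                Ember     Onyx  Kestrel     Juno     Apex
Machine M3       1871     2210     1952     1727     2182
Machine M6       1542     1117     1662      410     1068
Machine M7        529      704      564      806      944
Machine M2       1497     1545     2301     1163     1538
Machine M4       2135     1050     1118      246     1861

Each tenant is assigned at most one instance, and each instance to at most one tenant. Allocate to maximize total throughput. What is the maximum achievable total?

Maximum total: 8720 ops/s

Optimal: Ember→Machine M6 (1542 ops/s), Onyx→Machine M3 (2210 ops/s), Kestrel→Machine M2 (2301 ops/s), Juno→Machine M7 (806 ops/s), Apex→Machine M4 (1861 ops/s) — total 1542+2210+2301+806+1861 = 8720 ops/s.
Max-entry greedy (repeatedly take the single best remaining cell) gives 8520 ops/s, worse by 200.
Next-best assignment: Ember→Machine M4, Onyx→Machine M6, Kestrel→Machine M2, Juno→Machine M7, Apex→Machine M3 = 8541 ops/s.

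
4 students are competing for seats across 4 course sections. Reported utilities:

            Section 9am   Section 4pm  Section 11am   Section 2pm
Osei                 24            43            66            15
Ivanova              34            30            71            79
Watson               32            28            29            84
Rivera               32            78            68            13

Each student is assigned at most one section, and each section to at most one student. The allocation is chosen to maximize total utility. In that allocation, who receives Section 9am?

Optimal: Osei→Section 11am (66 points), Ivanova→Section 9am (34 points), Watson→Section 2pm (84 points), Rivera→Section 4pm (78 points) — total 66+34+84+78 = 262 points.
Row-greedy (each student in turn takes its best remaining section) gives 255 points, worse by 7.
Swapping Rivera↔Watson (Rivera→Section 2pm 13 points, Watson→Section 4pm 28 points) loses 121.
Ivanova's own top section is Section 2pm (79 points), but forcing Ivanova→Section 2pm and reassigning the rest optimally gives only 255 points — worse by 7.

Ivanova receives Section 9am.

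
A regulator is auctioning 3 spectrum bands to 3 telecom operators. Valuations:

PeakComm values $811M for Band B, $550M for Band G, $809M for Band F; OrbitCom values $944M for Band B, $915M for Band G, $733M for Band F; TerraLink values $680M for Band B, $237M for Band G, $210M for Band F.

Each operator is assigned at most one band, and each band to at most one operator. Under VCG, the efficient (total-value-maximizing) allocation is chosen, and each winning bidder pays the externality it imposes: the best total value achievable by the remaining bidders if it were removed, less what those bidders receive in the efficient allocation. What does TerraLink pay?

TerraLink pays $29M.

Efficient allocation: PeakComm→Band F ($809M), OrbitCom→Band G ($915M), TerraLink→Band B ($680M); total welfare W = $2404M.
TerraLink receives Band B at value $680M, so the others get W − 680 = $1724M.
Without TerraLink: best allocation of the remaining 2 bidders over all 3 bands is PeakComm→Band F ($809M), OrbitCom→Band B ($944M), total $1753M.
VCG payment = (others' best without TerraLink) − (others' welfare with TerraLink) = 1753 − 1724 = $29M.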